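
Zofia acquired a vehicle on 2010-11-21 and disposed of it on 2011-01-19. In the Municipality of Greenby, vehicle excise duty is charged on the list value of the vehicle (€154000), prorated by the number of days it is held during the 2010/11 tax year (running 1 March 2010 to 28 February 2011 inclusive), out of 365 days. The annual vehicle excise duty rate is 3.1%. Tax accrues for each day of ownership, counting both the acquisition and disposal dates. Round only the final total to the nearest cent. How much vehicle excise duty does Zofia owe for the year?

Days held (2010-11-21 to 2011-01-19): 60 out of 365
Tax = €154000 × 3.1% × 60/365 = €784.7671

€784.77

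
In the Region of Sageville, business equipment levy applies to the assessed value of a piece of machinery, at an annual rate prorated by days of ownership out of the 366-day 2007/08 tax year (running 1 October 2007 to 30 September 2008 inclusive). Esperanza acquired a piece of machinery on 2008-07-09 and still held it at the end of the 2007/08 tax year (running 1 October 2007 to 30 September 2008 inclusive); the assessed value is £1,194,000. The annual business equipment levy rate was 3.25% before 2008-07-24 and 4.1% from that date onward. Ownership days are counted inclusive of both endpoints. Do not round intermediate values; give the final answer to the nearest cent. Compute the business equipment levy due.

2008-07-09 to 2008-07-23: 15 days at 3.25% → £1,194,000 × 3.25% × 15/366 = £1,590.3689
2008-07-24 to 2008-09-30: 69 days at 4.1% → £1,194,000 × 4.1% × 69/366 = £9,229.0328
Total = £10,819.4016

£10,819.40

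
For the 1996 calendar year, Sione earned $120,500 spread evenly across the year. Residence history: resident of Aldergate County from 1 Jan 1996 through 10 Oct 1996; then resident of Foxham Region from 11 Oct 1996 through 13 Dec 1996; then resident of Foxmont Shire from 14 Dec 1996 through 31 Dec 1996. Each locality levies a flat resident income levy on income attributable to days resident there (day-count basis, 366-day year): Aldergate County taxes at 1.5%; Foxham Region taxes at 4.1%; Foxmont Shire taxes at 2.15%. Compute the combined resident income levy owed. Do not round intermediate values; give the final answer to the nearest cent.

Aldergate County, 1 Jan – 10 Oct 1996: 284 days → $120,500 × 1.5% × 284/366 = $1,402.5410
Foxham Region, 11 Oct – 13 Dec 1996: 64 days → $120,500 × 4.1% × 64/366 = $863.9126
Foxmont Shire, 14 Dec – 31 Dec 1996: 18 days → $120,500 × 2.15% × 18/366 = $127.4139
Total = $2,393.8675

$2,393.87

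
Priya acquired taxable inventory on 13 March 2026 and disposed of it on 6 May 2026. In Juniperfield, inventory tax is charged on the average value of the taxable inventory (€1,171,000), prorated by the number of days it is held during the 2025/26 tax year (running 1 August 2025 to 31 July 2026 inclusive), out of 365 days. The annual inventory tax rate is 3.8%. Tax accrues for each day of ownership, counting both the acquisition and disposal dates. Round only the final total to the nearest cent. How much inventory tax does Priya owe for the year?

€6,705.18

Days held (13 March – 6 May 2026): 55 out of 365
Tax = €1,171,000 × 3.8% × 55/365 = €6,705.1781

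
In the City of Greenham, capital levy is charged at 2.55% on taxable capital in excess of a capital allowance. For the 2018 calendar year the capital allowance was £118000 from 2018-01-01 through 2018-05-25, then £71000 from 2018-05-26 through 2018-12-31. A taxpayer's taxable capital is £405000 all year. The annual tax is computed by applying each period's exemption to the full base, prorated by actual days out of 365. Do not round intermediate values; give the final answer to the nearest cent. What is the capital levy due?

2018-01-01 to 2018-05-25: 145 days, exemption £118000 → (£405000 − £118000) × 2.55% × 145/365 = £2907.3493
2018-05-26 to 2018-12-31: 220 days, exemption £71000 → (£405000 − £71000) × 2.55% × 220/365 = £5133.5342
Total = £8040.8836

£8040.88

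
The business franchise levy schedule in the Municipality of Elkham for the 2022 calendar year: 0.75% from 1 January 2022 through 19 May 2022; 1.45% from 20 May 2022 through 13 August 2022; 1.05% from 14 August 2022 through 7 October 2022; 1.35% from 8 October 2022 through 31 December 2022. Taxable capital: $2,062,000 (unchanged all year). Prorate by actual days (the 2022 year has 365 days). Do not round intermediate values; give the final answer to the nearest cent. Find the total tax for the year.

1 January – 19 May 2022: 139 days at 0.75% → $2,062,000 × 0.75% × 139/365 = $5,889.4110
20 May – 13 August 2022: 86 days at 1.45% → $2,062,000 × 1.45% × 86/365 = $7,044.6959
14 August – 7 October 2022: 55 days at 1.05% → $2,062,000 × 1.05% × 55/365 = $3,262.4795
8 October – 31 December 2022: 85 days at 1.35% → $2,062,000 × 1.35% × 85/365 = $6,482.5890
Total = $22,679.1753

$22,679.18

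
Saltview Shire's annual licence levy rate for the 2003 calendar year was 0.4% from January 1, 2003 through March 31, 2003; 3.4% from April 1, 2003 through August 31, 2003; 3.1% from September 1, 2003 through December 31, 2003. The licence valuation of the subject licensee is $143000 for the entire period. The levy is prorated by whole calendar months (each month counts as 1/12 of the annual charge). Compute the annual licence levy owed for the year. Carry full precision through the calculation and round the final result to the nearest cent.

$3646.50

January 1 – March 31, 2003: 3 months at 0.4% → $143000 × 0.4% × 3/12 = $143.0000
April 1 – August 31, 2003: 5 months at 3.4% → $143000 × 3.4% × 5/12 = $2025.8333
September 1 – December 31, 2003: 4 months at 3.1% → $143000 × 3.1% × 4/12 = $1477.6667
Total = $3646.5000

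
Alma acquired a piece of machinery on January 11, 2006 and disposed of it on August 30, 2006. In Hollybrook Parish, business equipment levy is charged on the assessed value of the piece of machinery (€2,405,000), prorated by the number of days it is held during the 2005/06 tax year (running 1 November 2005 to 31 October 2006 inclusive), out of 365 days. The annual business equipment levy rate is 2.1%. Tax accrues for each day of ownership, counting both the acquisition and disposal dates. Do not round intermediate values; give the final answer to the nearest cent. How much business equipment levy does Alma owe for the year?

€32,101.81

Days held (January 11 – August 30, 2006): 232 out of 365
Tax = €2,405,000 × 2.1% × 232/365 = €32,101.8082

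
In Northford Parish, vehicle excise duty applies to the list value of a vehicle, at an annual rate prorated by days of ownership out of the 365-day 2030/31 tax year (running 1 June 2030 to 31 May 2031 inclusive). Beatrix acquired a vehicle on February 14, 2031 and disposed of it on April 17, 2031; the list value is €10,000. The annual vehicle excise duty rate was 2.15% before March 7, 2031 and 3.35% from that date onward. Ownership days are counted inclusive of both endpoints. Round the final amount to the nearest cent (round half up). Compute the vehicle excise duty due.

€50.92

February 14 – March 6, 2031: 21 days at 2.15% → €10,000 × 2.15% × 21/365 = €12.3699
March 7 – April 17, 2031: 42 days at 3.35% → €10,000 × 3.35% × 42/365 = €38.5479
Total = €50.9178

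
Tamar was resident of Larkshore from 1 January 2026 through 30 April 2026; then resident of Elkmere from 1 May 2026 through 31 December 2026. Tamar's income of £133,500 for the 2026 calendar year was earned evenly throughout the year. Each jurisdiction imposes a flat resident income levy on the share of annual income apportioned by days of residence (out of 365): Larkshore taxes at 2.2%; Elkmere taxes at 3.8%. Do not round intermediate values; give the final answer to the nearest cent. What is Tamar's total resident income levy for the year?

Larkshore, 1 January – 30 April 2026: 120 days → £133,500 × 2.2% × 120/365 = £965.5890
Elkmere, 1 May – 31 December 2026: 245 days → £133,500 × 3.8% × 245/365 = £3,405.1644
Total = £4,370.7534

£4,370.75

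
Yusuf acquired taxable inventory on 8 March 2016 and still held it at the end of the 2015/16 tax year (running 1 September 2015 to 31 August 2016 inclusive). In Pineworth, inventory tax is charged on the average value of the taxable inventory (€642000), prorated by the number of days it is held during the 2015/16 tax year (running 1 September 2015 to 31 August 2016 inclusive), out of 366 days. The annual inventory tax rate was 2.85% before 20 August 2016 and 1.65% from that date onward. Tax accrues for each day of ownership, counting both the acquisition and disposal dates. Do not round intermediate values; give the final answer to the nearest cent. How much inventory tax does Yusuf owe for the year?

8 March – 19 August 2016: 165 days at 2.85% → €642000 × 2.85% × 165/366 = €8248.6475
20 August – 31 August 2016: 12 days at 1.65% → €642000 × 1.65% × 12/366 = €347.3115
Total = €8595.9590

€8595.96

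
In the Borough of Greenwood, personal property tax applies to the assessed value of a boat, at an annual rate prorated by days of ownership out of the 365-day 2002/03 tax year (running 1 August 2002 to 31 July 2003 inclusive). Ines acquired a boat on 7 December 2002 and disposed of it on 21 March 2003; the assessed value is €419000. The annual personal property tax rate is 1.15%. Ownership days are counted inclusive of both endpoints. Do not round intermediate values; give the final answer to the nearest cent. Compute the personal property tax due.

€1386.14

Days held (7 December 2002 – 21 March 2003): 105 out of 365
Tax = €419000 × 1.15% × 105/365 = €1386.1438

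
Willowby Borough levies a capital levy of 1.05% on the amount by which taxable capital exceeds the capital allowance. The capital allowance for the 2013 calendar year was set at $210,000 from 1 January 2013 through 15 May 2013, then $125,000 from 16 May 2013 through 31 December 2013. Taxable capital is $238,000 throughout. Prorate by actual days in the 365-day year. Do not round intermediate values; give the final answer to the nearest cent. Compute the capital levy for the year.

$856.40

1 January – 15 May 2013: 135 days, exemption $210,000 → ($238,000 − $210,000) × 1.05% × 135/365 = $108.7397
16 May – 31 December 2013: 230 days, exemption $125,000 → ($238,000 − $125,000) × 1.05% × 230/365 = $747.6575
Total = $856.3973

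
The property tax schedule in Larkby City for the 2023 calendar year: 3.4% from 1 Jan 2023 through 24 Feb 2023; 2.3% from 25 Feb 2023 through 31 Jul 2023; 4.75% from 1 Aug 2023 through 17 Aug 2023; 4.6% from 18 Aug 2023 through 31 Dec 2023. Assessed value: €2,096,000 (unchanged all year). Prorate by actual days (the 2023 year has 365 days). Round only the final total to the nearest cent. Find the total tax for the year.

1 Jan – 24 Feb 2023: 55 days at 3.4% → €2,096,000 × 3.4% × 55/365 = €10,738.4110
25 Feb – 31 Jul 2023: 157 days at 2.3% → €2,096,000 × 2.3% × 157/365 = €20,736.0438
1 Aug – 17 Aug 2023: 17 days at 4.75% → €2,096,000 × 4.75% × 17/365 = €4,637.0411
18 Aug – 31 Dec 2023: 136 days at 4.6% → €2,096,000 × 4.6% × 136/365 = €35,924.8658
Total = €72,036.3616

€72,036.36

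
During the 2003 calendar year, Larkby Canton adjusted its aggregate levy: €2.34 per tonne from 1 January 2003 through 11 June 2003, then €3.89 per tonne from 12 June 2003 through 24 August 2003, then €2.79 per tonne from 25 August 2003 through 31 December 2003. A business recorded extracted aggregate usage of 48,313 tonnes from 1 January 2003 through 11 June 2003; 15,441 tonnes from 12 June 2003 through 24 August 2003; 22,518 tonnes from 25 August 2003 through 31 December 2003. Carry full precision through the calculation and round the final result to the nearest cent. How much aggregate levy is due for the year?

1 January – 11 June 2003: 48,313 tonnes at €2.34/tonne → €113,052.42
12 June – 24 August 2003: 15,441 tonnes at €3.89/tonne → €60,065.49
25 August – 31 December 2003: 22,518 tonnes at €2.79/tonne → €62,825.22

€235,943.13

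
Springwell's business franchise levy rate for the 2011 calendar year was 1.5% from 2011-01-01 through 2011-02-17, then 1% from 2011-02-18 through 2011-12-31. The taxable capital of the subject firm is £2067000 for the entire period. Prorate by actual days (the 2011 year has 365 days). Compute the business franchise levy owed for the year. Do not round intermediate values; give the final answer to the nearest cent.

£22029.12

2011-01-01 to 2011-02-17: 48 days at 1.5% → £2067000 × 1.5% × 48/365 = £4077.3699
2011-02-18 to 2011-12-31: 317 days at 1% → £2067000 × 1% × 317/365 = £17951.7534
Total = £22029.1233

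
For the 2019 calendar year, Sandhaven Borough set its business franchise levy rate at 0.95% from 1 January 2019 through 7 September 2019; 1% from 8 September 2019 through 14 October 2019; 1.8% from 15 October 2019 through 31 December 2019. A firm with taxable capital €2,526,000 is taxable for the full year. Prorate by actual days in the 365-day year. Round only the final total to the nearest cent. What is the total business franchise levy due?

€28,713.35

1 January – 7 September 2019: 250 days at 0.95% → €2,526,000 × 0.95% × 250/365 = €16,436.3014
8 September – 14 October 2019: 37 days at 1% → €2,526,000 × 1% × 37/365 = €2,560.6027
15 October – 31 December 2019: 78 days at 1.8% → €2,526,000 × 1.8% × 78/365 = €9,716.4493
Total = €28,713.3534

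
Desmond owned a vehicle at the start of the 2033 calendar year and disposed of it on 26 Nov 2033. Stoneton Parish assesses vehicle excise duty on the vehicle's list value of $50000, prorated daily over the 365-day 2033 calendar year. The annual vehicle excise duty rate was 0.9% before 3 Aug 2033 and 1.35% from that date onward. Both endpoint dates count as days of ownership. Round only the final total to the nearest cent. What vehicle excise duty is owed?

1 Jan – 2 Aug 2033: 214 days at 0.9% → $50000 × 0.9% × 214/365 = $263.8356
3 Aug – 26 Nov 2033: 116 days at 1.35% → $50000 × 1.35% × 116/365 = $214.5205
Total = $478.3562

$478.36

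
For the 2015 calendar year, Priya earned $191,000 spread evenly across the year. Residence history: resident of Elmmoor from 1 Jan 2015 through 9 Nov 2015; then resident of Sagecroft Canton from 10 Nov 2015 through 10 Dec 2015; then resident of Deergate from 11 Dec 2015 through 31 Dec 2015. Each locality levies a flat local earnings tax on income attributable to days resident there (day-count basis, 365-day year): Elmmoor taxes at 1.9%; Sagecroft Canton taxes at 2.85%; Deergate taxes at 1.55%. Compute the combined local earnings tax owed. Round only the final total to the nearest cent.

Elmmoor, 1 Jan – 9 Nov 2015: 313 days → $191,000 × 1.9% × 313/365 = $3,111.9918
Sagecroft Canton, 10 Nov – 10 Dec 2015: 31 days → $191,000 × 2.85% × 31/365 = $462.3247
Deergate, 11 Dec – 31 Dec 2015: 21 days → $191,000 × 1.55% × 21/365 = $170.3301
Total = $3,744.6466

$3,744.65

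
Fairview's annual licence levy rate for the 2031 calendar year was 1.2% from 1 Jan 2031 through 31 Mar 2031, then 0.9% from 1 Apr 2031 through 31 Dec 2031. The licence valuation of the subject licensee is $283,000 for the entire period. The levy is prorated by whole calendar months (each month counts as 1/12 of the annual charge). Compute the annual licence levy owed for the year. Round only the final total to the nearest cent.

1 Jan – 31 Mar 2031: 3 months at 1.2% → $283,000 × 1.2% × 3/12 = $849.0000
1 Apr – 31 Dec 2031: 9 months at 0.9% → $283,000 × 0.9% × 9/12 = $1,910.2500
Total = $2,759.2500

$2,759.25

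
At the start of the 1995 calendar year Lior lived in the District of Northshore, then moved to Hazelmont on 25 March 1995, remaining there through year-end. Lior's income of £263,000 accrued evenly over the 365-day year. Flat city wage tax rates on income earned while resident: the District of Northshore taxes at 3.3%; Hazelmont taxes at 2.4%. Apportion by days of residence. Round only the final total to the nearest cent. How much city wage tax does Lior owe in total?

The District of Northshore, 1 January – 24 March 1995: 83 days → £263,000 × 3.3% × 83/365 = £1,973.5808
Hazelmont, 25 March – 31 December 1995: 282 days → £263,000 × 2.4% × 282/365 = £4,876.6685
Total = £6,850.2493

£6,850.25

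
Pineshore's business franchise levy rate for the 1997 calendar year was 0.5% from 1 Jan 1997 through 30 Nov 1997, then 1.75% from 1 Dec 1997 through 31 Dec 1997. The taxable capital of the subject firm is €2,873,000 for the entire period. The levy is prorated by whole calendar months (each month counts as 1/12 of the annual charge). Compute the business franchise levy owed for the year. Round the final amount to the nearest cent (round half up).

€17,357.71

1 Jan – 30 Nov 1997: 11 months at 0.5% → €2,873,000 × 0.5% × 11/12 = €13,167.9167
1 Dec – 31 Dec 1997: 1 month at 1.75% → €2,873,000 × 1.75% × 1/12 = €4,189.7917
Total = €17,357.7083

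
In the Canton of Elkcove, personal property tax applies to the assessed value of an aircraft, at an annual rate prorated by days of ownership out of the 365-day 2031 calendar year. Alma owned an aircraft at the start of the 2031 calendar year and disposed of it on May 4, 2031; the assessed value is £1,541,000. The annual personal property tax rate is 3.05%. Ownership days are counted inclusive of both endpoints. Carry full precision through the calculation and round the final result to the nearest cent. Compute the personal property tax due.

Days held (January 1 – May 4, 2031): 124 out of 365
Tax = £1,541,000 × 3.05% × 124/365 = £15,967.2932

£15,967.29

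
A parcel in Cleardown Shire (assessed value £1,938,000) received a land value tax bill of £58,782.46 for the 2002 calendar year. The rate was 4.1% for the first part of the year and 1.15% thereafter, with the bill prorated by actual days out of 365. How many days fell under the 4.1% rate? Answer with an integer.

233 days

Let d = days at the first rate; then 365 − d days at the second rate.
£1,938,000 × [4.1%·d + 1.15%·(365−d)] / 365 = £58,782.46
Solving gives d = 233, so the new rate took effect on 22 Aug 2002.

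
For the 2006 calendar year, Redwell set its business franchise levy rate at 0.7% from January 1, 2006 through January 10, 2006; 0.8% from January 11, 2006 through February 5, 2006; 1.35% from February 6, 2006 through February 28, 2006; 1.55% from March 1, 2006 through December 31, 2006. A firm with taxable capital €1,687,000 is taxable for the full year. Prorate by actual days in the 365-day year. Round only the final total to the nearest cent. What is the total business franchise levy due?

€24,641.75

January 1 – January 10, 2006: 10 days at 0.7% → €1,687,000 × 0.7% × 10/365 = €323.5342
January 11 – February 5, 2006: 26 days at 0.8% → €1,687,000 × 0.8% × 26/365 = €961.3589
February 6 – February 28, 2006: 23 days at 1.35% → €1,687,000 × 1.35% × 23/365 = €1,435.1055
March 1 – December 31, 2006: 306 days at 1.55% → €1,687,000 × 1.55% × 306/365 = €21,921.7562
Total = €24,641.7548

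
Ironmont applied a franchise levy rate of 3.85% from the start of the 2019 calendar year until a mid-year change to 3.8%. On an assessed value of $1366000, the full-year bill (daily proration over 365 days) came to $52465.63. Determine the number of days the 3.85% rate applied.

298 days

Let d = days at the first rate; then 365 − d days at the second rate.
$1366000 × [3.85%·d + 3.8%·(365−d)] / 365 = $52465.63
Solving gives d = 298, so the new rate took effect on 26 Oct 2019.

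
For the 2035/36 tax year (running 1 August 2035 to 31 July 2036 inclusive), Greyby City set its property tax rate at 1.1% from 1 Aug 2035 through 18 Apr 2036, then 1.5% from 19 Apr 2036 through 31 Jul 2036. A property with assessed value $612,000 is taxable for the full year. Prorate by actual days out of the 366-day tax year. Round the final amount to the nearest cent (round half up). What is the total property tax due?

1 Aug 2035 – 18 Apr 2036: 262 days at 1.1% → $612,000 × 1.1% × 262/366 = $4,819.0820
19 Apr – 31 Jul 2036: 104 days at 1.5% → $612,000 × 1.5% × 104/366 = $2,608.5246
Total = $7,427.6066

$7,427.61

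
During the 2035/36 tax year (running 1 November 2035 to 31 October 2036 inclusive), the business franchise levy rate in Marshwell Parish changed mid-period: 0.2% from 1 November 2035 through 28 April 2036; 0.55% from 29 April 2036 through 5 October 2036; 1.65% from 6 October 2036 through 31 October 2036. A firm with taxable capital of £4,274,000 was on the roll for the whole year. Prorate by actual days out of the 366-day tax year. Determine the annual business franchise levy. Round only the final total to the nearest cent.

1 November 2035 – 28 April 2036: 180 days at 0.2% → £4,274,000 × 0.2% × 180/366 = £4,203.9344
29 April – 5 October 2036: 160 days at 0.55% → £4,274,000 × 0.55% × 160/366 = £10,276.2842
6 October – 31 October 2036: 26 days at 1.65% → £4,274,000 × 1.65% × 26/366 = £5,009.6885
Total = £19,489.9071

£19,489.91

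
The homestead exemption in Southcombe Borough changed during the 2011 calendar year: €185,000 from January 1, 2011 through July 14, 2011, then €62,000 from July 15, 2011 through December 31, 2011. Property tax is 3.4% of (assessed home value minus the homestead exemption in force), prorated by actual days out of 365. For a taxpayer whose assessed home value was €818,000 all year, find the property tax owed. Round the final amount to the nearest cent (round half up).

€23,469.78

January 1 – July 14, 2011: 195 days, exemption €185,000 → (€818,000 − €185,000) × 3.4% × 195/365 = €11,498.0548
July 15 – December 31, 2011: 170 days, exemption €62,000 → (€818,000 − €62,000) × 3.4% × 170/365 = €11,971.7260
Total = €23,469.7808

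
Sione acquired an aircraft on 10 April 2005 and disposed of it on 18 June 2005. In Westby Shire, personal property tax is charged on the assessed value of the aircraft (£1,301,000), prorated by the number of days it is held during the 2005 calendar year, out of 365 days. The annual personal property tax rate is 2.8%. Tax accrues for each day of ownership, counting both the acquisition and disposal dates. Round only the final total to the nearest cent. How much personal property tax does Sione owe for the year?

Days held (10 April – 18 June 2005): 70 out of 365
Tax = £1,301,000 × 2.8% × 70/365 = £6,986.1918

£6,986.19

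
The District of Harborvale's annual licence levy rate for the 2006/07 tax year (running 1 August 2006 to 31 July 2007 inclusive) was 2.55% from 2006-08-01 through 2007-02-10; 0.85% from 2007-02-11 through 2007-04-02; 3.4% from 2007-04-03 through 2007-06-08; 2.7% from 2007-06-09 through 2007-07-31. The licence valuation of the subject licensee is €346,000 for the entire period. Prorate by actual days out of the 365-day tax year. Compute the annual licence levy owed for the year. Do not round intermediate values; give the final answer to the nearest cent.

2006-08-01 to 2007-02-10: 194 days at 2.55% → €346,000 × 2.55% × 194/365 = €4,689.4849
2007-02-11 to 2007-04-02: 51 days at 0.85% → €346,000 × 0.85% × 51/365 = €410.9342
2007-04-03 to 2007-06-08: 67 days at 3.4% → €346,000 × 3.4% × 67/365 = €2,159.4192
2007-06-09 to 2007-07-31: 53 days at 2.7% → €346,000 × 2.7% × 53/365 = €1,356.5096
Total = €8,616.3479

€8,616.35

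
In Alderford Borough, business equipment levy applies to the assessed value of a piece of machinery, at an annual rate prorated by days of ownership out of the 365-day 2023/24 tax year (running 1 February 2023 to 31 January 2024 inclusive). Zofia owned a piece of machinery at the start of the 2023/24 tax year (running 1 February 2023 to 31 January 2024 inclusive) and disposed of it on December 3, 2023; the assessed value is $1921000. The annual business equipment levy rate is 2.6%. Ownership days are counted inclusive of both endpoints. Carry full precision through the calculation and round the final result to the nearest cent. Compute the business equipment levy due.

Days held (February 1 – December 3, 2023): 306 out of 365
Tax = $1921000 × 2.6% × 306/365 = $41872.5370

$41872.54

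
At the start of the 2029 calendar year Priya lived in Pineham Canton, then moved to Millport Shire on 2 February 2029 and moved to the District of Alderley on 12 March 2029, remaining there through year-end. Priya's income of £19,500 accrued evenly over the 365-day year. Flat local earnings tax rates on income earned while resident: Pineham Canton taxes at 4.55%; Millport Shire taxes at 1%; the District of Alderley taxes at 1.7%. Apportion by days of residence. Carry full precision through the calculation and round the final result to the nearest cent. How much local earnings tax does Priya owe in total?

Pineham Canton, 1 January – 1 February 2029: 32 days → £19,500 × 4.55% × 32/365 = £77.7863
Millport Shire, 2 February – 11 March 2029: 38 days → £19,500 × 1% × 38/365 = £20.3014
The District of Alderley, 12 March – 31 December 2029: 295 days → £19,500 × 1.7% × 295/365 = £267.9247
Total = £366.0123

£366.01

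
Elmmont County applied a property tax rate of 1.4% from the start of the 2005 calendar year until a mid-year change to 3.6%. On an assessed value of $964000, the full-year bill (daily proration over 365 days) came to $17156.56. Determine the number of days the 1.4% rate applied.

302 days

Let d = days at the first rate; then 365 − d days at the second rate.
$964000 × [1.4%·d + 3.6%·(365−d)] / 365 = $17156.56
Solving gives d = 302, so the new rate took effect on 30 October 2005.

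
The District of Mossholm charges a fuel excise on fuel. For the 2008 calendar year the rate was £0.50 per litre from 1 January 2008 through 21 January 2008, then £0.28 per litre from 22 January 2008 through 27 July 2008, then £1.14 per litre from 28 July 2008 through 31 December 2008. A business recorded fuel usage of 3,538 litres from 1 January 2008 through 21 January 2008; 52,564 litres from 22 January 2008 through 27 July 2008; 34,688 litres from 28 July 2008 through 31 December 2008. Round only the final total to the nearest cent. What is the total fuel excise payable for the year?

1 January – 21 January 2008: 3,538 litres at £0.50/litre → £1,769.00
22 January – 27 July 2008: 52,564 litres at £0.28/litre → £14,717.92
28 July – 31 December 2008: 34,688 litres at £1.14/litre → £39,544.32

£56,031.24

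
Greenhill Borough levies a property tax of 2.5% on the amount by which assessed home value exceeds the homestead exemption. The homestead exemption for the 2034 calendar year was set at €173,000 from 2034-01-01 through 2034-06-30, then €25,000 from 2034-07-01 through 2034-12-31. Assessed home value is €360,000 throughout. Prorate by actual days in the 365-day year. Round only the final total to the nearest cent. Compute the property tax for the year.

2034-01-01 to 2034-06-30: 181 days, exemption €173,000 → (€360,000 − €173,000) × 2.5% × 181/365 = €2,318.2877
2034-07-01 to 2034-12-31: 184 days, exemption €25,000 → (€360,000 − €25,000) × 2.5% × 184/365 = €4,221.9178
Total = €6,540.2055

€6,540.21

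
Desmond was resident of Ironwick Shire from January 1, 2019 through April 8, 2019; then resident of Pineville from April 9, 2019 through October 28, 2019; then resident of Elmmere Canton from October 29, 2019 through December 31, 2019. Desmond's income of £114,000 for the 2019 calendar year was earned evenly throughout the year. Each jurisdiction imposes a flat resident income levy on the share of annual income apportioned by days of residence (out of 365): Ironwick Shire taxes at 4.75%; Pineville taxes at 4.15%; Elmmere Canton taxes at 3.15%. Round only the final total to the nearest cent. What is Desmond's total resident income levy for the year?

Ironwick Shire, January 1 – April 8, 2019: 98 days → £114,000 × 4.75% × 98/365 = £1,453.8904
Pineville, April 9 – October 28, 2019: 203 days → £114,000 × 4.15% × 203/365 = £2,631.2137
Elmmere Canton, October 29 – December 31, 2019: 64 days → £114,000 × 3.15% × 64/365 = £629.6548
Total = £4,714.7589

£4,714.76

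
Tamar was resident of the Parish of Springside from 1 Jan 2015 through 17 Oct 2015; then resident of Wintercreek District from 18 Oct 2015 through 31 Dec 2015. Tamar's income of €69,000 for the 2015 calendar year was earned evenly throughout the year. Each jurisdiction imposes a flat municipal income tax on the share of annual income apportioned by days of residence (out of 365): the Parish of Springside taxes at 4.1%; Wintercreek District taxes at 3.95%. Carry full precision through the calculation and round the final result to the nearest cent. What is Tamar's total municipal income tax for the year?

€2,807.73

The Parish of Springside, 1 Jan – 17 Oct 2015: 290 days → €69,000 × 4.1% × 290/365 = €2,247.6986
Wintercreek District, 18 Oct – 31 Dec 2015: 75 days → €69,000 × 3.95% × 75/365 = €560.0342
Total = €2,807.7329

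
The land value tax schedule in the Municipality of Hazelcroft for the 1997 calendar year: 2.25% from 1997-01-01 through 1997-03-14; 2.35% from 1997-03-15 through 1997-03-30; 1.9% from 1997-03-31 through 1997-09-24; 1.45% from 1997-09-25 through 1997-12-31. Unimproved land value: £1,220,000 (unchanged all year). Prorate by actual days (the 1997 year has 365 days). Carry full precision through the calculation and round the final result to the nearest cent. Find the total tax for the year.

£22,800.63

1997-01-01 to 1997-03-14: 73 days at 2.25% → £1,220,000 × 2.25% × 73/365 = £5,490.0000
1997-03-15 to 1997-03-30: 16 days at 2.35% → £1,220,000 × 2.35% × 16/365 = £1,256.7671
1997-03-31 to 1997-09-24: 178 days at 1.9% → £1,220,000 × 1.9% × 178/365 = £11,304.2192
1997-09-25 to 1997-12-31: 98 days at 1.45% → £1,220,000 × 1.45% × 98/365 = £4,749.6438
Total = £22,800.6301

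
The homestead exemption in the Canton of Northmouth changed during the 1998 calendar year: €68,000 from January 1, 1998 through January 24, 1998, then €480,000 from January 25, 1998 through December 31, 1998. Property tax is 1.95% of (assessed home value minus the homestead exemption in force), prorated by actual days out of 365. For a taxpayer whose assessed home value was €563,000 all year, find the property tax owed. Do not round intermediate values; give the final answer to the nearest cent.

€2,146.76

January 1 – January 24, 1998: 24 days, exemption €68,000 → (€563,000 − €68,000) × 1.95% × 24/365 = €634.6849
January 25 – December 31, 1998: 341 days, exemption €480,000 → (€563,000 − €480,000) × 1.95% × 341/365 = €1,512.0781
Total = €2,146.7630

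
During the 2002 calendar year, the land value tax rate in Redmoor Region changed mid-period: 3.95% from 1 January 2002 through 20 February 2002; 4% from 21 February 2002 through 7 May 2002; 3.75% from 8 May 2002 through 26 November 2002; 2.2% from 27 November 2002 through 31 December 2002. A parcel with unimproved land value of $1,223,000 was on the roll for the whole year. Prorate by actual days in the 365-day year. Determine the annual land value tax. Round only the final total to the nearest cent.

1 January – 20 February 2002: 51 days at 3.95% → $1,223,000 × 3.95% × 51/365 = $6,749.9548
21 February – 7 May 2002: 76 days at 4% → $1,223,000 × 4% × 76/365 = $10,186.0822
8 May – 26 November 2002: 203 days at 3.75% → $1,223,000 × 3.75% × 203/365 = $25,507.0890
27 November – 31 December 2002: 35 days at 2.2% → $1,223,000 × 2.2% × 35/365 = $2,580.0274
Total = $45,023.1534

$45,023.15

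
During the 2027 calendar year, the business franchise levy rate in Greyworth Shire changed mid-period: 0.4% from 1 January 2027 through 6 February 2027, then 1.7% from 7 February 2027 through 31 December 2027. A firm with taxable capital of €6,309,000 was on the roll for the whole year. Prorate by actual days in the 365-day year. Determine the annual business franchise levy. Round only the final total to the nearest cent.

€98,938.95

1 January – 6 February 2027: 37 days at 0.4% → €6,309,000 × 0.4% × 37/365 = €2,558.1699
7 February – 31 December 2027: 328 days at 1.7% → €6,309,000 × 1.7% × 328/365 = €96,380.7781
Total = €98,938.9479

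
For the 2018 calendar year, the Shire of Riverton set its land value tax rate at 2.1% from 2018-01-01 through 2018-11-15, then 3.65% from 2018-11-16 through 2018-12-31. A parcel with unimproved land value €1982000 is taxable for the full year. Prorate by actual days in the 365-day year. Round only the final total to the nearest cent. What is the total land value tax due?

€45493.69

2018-01-01 to 2018-11-15: 319 days at 2.1% → €1982000 × 2.1% × 319/365 = €36376.4877
2018-11-16 to 2018-12-31: 46 days at 3.65% → €1982000 × 3.65% × 46/365 = €9117.2000
Total = €45493.6877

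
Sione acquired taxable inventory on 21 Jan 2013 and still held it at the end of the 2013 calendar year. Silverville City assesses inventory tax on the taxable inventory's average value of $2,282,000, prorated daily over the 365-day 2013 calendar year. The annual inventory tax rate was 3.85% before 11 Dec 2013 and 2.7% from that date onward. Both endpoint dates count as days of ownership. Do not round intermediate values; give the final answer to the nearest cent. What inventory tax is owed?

21 Jan – 10 Dec 2013: 324 days at 3.85% → $2,282,000 × 3.85% × 324/365 = $77,988.1315
11 Dec – 31 Dec 2013: 21 days at 2.7% → $2,282,000 × 2.7% × 21/365 = $3,544.9151
Total = $81,533.0466

$81,533.05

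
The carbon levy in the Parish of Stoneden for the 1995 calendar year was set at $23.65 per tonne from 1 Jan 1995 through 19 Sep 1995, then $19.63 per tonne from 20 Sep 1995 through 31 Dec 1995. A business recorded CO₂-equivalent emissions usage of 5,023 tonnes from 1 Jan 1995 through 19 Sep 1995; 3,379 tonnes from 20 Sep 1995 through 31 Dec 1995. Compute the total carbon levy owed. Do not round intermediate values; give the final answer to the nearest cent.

$185,123.72

1 Jan – 19 Sep 1995: 5,023 tonnes at $23.65/tonne → $118,793.95
20 Sep – 31 Dec 1995: 3,379 tonnes at $19.63/tonne → $66,329.77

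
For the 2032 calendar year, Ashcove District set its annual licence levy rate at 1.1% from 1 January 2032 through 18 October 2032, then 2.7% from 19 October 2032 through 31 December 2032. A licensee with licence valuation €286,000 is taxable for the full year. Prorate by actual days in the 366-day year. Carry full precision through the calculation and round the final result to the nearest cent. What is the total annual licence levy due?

€4,071.20

1 January – 18 October 2032: 292 days at 1.1% → €286,000 × 1.1% × 292/366 = €2,509.9235
19 October – 31 December 2032: 74 days at 2.7% → €286,000 × 2.7% × 74/366 = €1,561.2787
Total = €4,071.2022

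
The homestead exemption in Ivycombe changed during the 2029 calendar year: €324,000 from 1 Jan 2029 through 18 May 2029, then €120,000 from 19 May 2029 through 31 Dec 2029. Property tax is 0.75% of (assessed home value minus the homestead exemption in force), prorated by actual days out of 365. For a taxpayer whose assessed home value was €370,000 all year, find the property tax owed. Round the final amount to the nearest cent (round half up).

1 Jan – 18 May 2029: 138 days, exemption €324,000 → (€370,000 − €324,000) × 0.75% × 138/365 = €130.4384
19 May – 31 Dec 2029: 227 days, exemption €120,000 → (€370,000 − €120,000) × 0.75% × 227/365 = €1,166.0959
Total = €1,296.5342

€1,296.53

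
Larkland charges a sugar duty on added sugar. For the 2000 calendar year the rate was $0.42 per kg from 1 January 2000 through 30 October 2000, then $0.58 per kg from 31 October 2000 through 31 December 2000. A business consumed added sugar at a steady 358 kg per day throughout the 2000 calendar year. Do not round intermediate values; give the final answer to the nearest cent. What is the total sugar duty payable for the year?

1 January – 30 October 2000: 304 days × 358 kg/day = 108,832 kg at $0.42/kg → $45,709.44
31 October – 31 December 2000: 62 days × 358 kg/day = 22,196 kg at $0.58/kg → $12,873.68

$58,583.12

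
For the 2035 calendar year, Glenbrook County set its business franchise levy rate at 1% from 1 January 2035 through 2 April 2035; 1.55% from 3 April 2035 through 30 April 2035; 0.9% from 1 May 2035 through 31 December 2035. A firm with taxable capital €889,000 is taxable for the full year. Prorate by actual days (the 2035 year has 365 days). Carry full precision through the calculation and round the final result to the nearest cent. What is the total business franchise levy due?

€8,668.36

1 January – 2 April 2035: 92 days at 1% → €889,000 × 1% × 92/365 = €2,240.7671
3 April – 30 April 2035: 28 days at 1.55% → €889,000 × 1.55% × 28/365 = €1,057.0575
1 May – 31 December 2035: 245 days at 0.9% → €889,000 × 0.9% × 245/365 = €5,370.5342
Total = €8,668.3589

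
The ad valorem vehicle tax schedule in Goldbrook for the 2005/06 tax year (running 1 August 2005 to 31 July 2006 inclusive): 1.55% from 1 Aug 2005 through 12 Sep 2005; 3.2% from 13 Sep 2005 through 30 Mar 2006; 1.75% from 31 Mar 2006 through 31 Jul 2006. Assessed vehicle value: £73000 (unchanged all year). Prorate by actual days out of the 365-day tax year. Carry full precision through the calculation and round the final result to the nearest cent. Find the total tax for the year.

£1837.40

1 Aug – 12 Sep 2005: 43 days at 1.55% → £73000 × 1.55% × 43/365 = £133.3000
13 Sep 2005 – 30 Mar 2006: 199 days at 3.2% → £73000 × 3.2% × 199/365 = £1273.6000
31 Mar – 31 Jul 2006: 123 days at 1.75% → £73000 × 1.75% × 123/365 = £430.5000
Total = £1837.4000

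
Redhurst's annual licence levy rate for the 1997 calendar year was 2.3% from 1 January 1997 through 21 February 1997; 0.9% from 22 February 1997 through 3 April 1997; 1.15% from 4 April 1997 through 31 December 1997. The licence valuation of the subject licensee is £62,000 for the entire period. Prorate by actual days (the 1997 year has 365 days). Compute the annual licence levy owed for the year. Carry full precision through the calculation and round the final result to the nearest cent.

1 January – 21 February 1997: 52 days at 2.3% → £62,000 × 2.3% × 52/365 = £203.1562
22 February – 3 April 1997: 41 days at 0.9% → £62,000 × 0.9% × 41/365 = £62.6795
4 April – 31 December 1997: 272 days at 1.15% → £62,000 × 1.15% × 272/365 = £531.3315
Total = £797.1671

£797.17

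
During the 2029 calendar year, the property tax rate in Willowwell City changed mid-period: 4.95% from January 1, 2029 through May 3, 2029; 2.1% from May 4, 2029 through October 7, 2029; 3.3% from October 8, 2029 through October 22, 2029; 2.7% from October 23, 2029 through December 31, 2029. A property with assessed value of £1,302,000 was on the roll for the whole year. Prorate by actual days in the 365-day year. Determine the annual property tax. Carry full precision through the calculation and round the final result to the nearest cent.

£41,986.82

January 1 – May 3, 2029: 123 days at 4.95% → £1,302,000 × 4.95% × 123/365 = £21,718.4301
May 4 – October 7, 2029: 157 days at 2.1% → £1,302,000 × 2.1% × 157/365 = £11,760.8055
October 8 – October 22, 2029: 15 days at 3.3% → £1,302,000 × 3.3% × 15/365 = £1,765.7260
October 23 – December 31, 2029: 70 days at 2.7% → £1,302,000 × 2.7% × 70/365 = £6,741.8630
Total = £41,986.8247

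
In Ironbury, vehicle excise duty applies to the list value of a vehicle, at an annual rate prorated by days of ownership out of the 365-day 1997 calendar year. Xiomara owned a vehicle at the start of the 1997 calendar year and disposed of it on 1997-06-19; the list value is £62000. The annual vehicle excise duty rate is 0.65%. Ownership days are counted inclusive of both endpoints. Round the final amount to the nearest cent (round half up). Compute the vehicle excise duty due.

£187.70

Days held (1997-01-01 to 1997-06-19): 170 out of 365
Tax = £62000 × 0.65% × 170/365 = £187.6986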